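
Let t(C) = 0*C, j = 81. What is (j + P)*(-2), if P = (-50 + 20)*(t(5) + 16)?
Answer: 798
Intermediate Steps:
t(C) = 0
P = -480 (P = (-50 + 20)*(0 + 16) = -30*16 = -480)
(j + P)*(-2) = (81 - 480)*(-2) = -399*(-2) = 798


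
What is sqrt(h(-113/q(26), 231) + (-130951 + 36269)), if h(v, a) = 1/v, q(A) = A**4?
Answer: I*sqrt(1260632746)/113 ≈ 314.21*I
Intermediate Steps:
sqrt(h(-113/q(26), 231) + (-130951 + 36269)) = sqrt(1/(-113/(26**4)) + (-130951 + 36269)) = sqrt(1/(-113/456976) - 94682) = sqrt(-456976/113 - 94682) = sqrt(-11156042/113) = I*sqrt(1260632746)/113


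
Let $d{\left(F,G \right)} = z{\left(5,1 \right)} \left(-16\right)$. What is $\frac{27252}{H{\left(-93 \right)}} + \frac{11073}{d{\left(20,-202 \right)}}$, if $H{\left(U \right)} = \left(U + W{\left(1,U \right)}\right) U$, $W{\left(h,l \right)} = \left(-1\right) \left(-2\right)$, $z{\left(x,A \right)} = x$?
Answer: $- \frac{30510213}{225680} \approx -135.19$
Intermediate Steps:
$W{\left(h,l \right)} = 2$
$H{\left(U \right)} = U \left(2 + U\right)$ ($H{\left(U \right)} = \left(U + 2\right) U = \left(2 + U\right) U = U \left(2 + U\right)$)
$d{\left(F,G \right)} = -80$ ($d{\left(F,G \right)} = 5 \left(-16\right) = -80$)
$\frac{27252}{H{\left(-93 \right)}} + \frac{11073}{d{\left(20,-202 \right)}} = \frac{27252}{\left(-93\right) \left(2 - 93\right)} + \frac{11073}{-80} = \frac{27252}{\left(-93\right) \left(-91\right)} + 11073 \left(- \frac{1}{80}\right) = \frac{27252}{8463} - \frac{11073}{80} = 27252 \cdot \frac{1}{8463} - \frac{11073}{80} = \frac{9084}{2821} - \frac{11073}{80} = - \frac{30510213}{225680}$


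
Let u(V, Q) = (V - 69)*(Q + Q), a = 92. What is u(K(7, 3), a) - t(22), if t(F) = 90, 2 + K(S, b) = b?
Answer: -12602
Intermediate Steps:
K(S, b) = -2 + b
u(V, Q) = 2*Q*(-69 + V) (u(V, Q) = (-69 + V)*(2*Q) = 2*Q*(-69 + V))
u(K(7, 3), a) - t(22) = 2*92*(-69 + (-2 + 3)) - 1*90 = 2*92*(-69 + 1) - 90 = 2*92*(-68) - 90 = -12512 - 90 = -12602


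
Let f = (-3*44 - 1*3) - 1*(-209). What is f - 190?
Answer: -116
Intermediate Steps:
f = 74 (f = (-132 - 3) + 209 = -135 + 209 = 74)
f - 190 = 74 - 190 = -116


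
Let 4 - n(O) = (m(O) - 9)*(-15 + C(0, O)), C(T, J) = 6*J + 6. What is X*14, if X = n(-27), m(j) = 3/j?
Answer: -21756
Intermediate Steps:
C(T, J) = 6 + 6*J
n(O) = 4 - (-9 + 3/O)*(-9 + 6*O) (n(O) = 4 - (3/O - 9)*(-15 + (6 + 6*O)) = 4 - (-9 + 3/O)*(-9 + 6*O))
X = -1554 (X = -95 + 27/(-27) + 54*(-27) = -95 + 27*(-1/27) - 1458 = -95 - 1 - 1458 = -1554)
X*14 = -1554*14 = -21756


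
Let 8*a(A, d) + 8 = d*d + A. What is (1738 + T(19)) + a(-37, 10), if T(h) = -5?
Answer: 13919/8 ≈ 1739.9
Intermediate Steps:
a(A, d) = -1 + A/8 + d**2/8 (a(A, d) = -1 + (d*d + A)/8 = -1 + (d**2 + A)/8 = -1 + (A + d**2)/8 = -1 + (A/8 + d**2/8) = -1 + A/8 + d**2/8)
(1738 + T(19)) + a(-37, 10) = (1738 - 5) + (-1 + (1/8)*(-37) + (1/8)*10**2) = 1733 + (-1 - 37/8 + (1/8)*100) = 1733 + (-1 - 37/8 + 25/2) = 1733 + 55/8 = 13919/8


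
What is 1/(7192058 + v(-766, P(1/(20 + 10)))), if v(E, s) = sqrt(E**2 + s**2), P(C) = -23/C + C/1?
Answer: 6472852200/46553127491298599 - 30*sqrt(956529001)/46553127491298599 ≈ 1.3902e-7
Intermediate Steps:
P(C) = C - 23/C (P(C) = -23/C + C*1 = -23/C + C = C - 23/C)
1/(7192058 + v(-766, P(1/(20 + 10)))) = 1/(7192058 + sqrt((-766)**2 + (1/(20 + 10) - 23/(1/(20 + 10)))**2)) = 1/(7192058 + sqrt(586756 + (1/30 - 23/(1/30))**2)) = 1/(7192058 + sqrt(586756 + (1/30 - 23/1/30)**2)) = 1/(7192058 + sqrt(586756 + (1/30 - 23*30)**2)) = 1/(7192058 + sqrt(586756 + (1/30 - 690)**2)) = 1/(7192058 + sqrt(586756 + (-20699/30)**2)) = 1/(7192058 + sqrt(586756 + 428448601/900)) = 1/(7192058 + sqrt(956529001/900)) = 1/(7192058 + sqrt(956529001)/30)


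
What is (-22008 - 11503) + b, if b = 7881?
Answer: -25630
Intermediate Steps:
(-22008 - 11503) + b = (-22008 - 11503) + 7881 = -33511 + 7881 = -25630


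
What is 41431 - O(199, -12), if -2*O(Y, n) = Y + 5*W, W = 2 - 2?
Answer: 83061/2 ≈ 41531.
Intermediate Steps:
W = 0
O(Y, n) = -Y/2 (O(Y, n) = -(Y + 5*0)/2 = -(Y + 0)/2 = -Y/2)
41431 - O(199, -12) = 41431 - (-1)*199/2 = 41431 - 1*(-199/2) = 41431 + 199/2 = 83061/2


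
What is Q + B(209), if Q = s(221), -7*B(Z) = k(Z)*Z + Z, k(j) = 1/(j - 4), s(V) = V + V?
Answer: 591216/1435 ≈ 412.00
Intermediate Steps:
s(V) = 2*V
k(j) = 1/(-4 + j)
B(Z) = -Z/7 - Z/(7*(-4 + Z)) (B(Z) = -(Z/(-4 + Z) + Z)/7 = -(Z + Z/(-4 + Z))/7 = -Z/7 - Z/(7*(-4 + Z)))
Q = 442 (Q = 2*221 = 442)
Q + B(209) = 442 + (⅐)*209*(3 - 1*209)/(-4 + 209) = 442 + (⅐)*209*(3 - 209)/205 = 442 + (⅐)*209*(1/205)*(-206) = 442 - 43054/1435 = 591216/1435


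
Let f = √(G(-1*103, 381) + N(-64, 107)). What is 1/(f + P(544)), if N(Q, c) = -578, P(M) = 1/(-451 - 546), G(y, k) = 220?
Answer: -997/355855223 - 994009*I*√358/355855223 ≈ -2.8017e-6 - 0.052852*I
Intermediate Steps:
P(M) = -1/997 (P(M) = 1/(-997) = -1/997)
f = I*√358 (f = √(220 - 578) = √(-358) = I*√358 ≈ 18.921*I)
1/(f + P(544)) = 1/(I*√358 - 1/997) = 1/(-1/997 + I*√358)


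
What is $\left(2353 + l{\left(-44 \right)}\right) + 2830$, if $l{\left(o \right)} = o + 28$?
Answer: $5167$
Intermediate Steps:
$l{\left(o \right)} = 28 + o$
$\left(2353 + l{\left(-44 \right)}\right) + 2830 = \left(2353 + \left(28 - 44\right)\right) + 2830 = \left(2353 - 16\right) + 2830 = 2337 + 2830 = 5167$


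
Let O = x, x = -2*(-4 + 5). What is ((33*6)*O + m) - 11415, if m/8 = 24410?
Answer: 183469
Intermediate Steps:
m = 195280 (m = 8*24410 = 195280)
x = -2 (x = -2*1 = -2)
O = -2
((33*6)*O + m) - 11415 = ((33*6)*(-2) + 195280) - 11415 = (198*(-2) + 195280) - 11415 = (-396 + 195280) - 11415 = 194884 - 11415 = 183469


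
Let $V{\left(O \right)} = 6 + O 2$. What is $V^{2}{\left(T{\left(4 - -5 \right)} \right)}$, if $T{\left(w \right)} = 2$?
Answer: $100$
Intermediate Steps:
$V{\left(O \right)} = 6 + 2 O$
$V^{2}{\left(T{\left(4 - -5 \right)} \right)} = \left(6 + 2 \cdot 2\right)^{2} = \left(6 + 4\right)^{2} = 10^{2} = 100$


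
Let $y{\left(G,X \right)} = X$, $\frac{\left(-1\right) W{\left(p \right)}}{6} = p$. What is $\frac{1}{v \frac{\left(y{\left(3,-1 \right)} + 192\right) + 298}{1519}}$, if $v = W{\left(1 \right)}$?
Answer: $- \frac{1519}{2934} \approx -0.51772$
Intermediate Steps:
$W{\left(p \right)} = - 6 p$
$v = -6$ ($v = \left(-6\right) 1 = -6$)
$\frac{1}{v \frac{\left(y{\left(3,-1 \right)} + 192\right) + 298}{1519}} = \frac{1}{\left(-6\right) \frac{\left(-1 + 192\right) + 298}{1519}} = \frac{1}{\left(-6\right) \left(191 + 298\right) \frac{1}{1519}} = \frac{1}{\left(-6\right) 489 \cdot \frac{1}{1519}} = \frac{1}{\left(-6\right) \frac{489}{1519}} = \frac{1}{- \frac{2934}{1519}} = - \frac{1519}{2934}$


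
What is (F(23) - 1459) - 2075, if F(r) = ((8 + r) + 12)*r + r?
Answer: -2522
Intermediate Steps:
F(r) = r + r*(20 + r) (F(r) = (20 + r)*r + r = r*(20 + r) + r = r + r*(20 + r))
(F(23) - 1459) - 2075 = (23*(21 + 23) - 1459) - 2075 = (23*44 - 1459) - 2075 = (1012 - 1459) - 2075 = -447 - 2075 = -2522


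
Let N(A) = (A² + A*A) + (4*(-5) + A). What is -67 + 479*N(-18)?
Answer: 292123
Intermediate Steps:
N(A) = -20 + A + 2*A² (N(A) = (A² + A²) + (-20 + A) = 2*A² + (-20 + A) = -20 + A + 2*A²)
-67 + 479*N(-18) = -67 + 479*(-20 - 18 + 2*(-18)²) = -67 + 479*(-20 - 18 + 2*324) = -67 + 479*(-20 - 18 + 648) = -67 + 479*610 = -67 + 292190 = 292123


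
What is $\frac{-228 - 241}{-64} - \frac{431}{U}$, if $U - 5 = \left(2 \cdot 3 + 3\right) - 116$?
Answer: $\frac{37711}{3264} \approx 11.554$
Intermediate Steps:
$U = -102$ ($U = 5 + \left(\left(2 \cdot 3 + 3\right) - 116\right) = 5 + \left(\left(6 + 3\right) - 116\right) = 5 + \left(9 - 116\right) = 5 - 107 = -102$)
$\frac{-228 - 241}{-64} - \frac{431}{U} = \frac{-228 - 241}{-64} - \frac{431}{-102} = \left(-469\right) \left(- \frac{1}{64}\right) - - \frac{431}{102} = \frac{469}{64} + \frac{431}{102} = \frac{37711}{3264}$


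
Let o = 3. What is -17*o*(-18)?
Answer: 918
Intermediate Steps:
-17*o*(-18) = -17*3*(-18) = -51*(-18) = 918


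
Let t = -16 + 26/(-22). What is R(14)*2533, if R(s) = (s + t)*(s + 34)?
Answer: -4255440/11 ≈ -3.8686e+5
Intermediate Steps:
t = -189/11 (t = -16 + 26*(-1/22) = -16 - 13/11 = -189/11 ≈ -17.182)
R(s) = (34 + s)*(-189/11 + s) (R(s) = (s - 189/11)*(s + 34) = (-189/11 + s)*(34 + s) = (34 + s)*(-189/11 + s))
R(14)*2533 = (-6426/11 + 14**2 + (185/11)*14)*2533 = (-6426/11 + 196 + 2590/11)*2533 = -1680/11*2533 = -4255440/11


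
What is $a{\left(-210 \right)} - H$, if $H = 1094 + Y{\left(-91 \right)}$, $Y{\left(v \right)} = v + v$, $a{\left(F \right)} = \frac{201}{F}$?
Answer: $- \frac{63907}{70} \approx -912.96$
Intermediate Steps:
$Y{\left(v \right)} = 2 v$
$H = 912$ ($H = 1094 + 2 \left(-91\right) = 1094 - 182 = 912$)
$a{\left(-210 \right)} - H = \frac{201}{-210} - 912 = 201 \left(- \frac{1}{210}\right) - 912 = - \frac{67}{70} - 912 = - \frac{63907}{70}$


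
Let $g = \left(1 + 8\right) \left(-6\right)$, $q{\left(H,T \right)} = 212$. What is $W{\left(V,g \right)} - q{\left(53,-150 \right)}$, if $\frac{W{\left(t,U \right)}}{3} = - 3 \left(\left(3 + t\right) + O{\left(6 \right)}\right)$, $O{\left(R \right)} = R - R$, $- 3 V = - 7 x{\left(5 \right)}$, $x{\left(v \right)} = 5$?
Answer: $-344$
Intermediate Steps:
$V = \frac{35}{3}$ ($V = - \frac{\left(-7\right) 5}{3} = \left(- \frac{1}{3}\right) \left(-35\right) = \frac{35}{3} \approx 11.667$)
$g = -54$ ($g = 9 \left(-6\right) = -54$)
$O{\left(R \right)} = 0$
$W{\left(t,U \right)} = -27 - 9 t$ ($W{\left(t,U \right)} = 3 \left(- 3 \left(\left(3 + t\right) + 0\right)\right) = 3 \left(- 3 \left(3 + t\right)\right) = 3 \left(-9 - 3 t\right) = -27 - 9 t$)
$W{\left(V,g \right)} - q{\left(53,-150 \right)} = \left(-27 - 105\right) - 212 = -132 - 212 = -344$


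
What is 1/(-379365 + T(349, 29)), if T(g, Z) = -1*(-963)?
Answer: -1/378402 ≈ -2.6427e-6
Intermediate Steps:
T(g, Z) = 963
1/(-379365 + T(349, 29)) = 1/(-379365 + 963) = 1/(-378402) = -1/378402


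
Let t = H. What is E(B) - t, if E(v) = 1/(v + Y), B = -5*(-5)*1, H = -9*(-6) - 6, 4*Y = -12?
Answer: -1055/22 ≈ -47.955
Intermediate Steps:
Y = -3 (Y = (1/4)*(-12) = -3)
H = 48 (H = 54 - 6 = 48)
B = 25 (B = 25*1 = 25)
t = 48
E(v) = 1/(-3 + v) (E(v) = 1/(v - 3) = 1/(-3 + v))
E(B) - t = 1/(-3 + 25) - 1*48 = 1/22 - 48 = -1055/22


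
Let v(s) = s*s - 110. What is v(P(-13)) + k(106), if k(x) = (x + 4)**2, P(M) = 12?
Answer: 12134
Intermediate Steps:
k(x) = (4 + x)**2
v(s) = -110 + s**2 (v(s) = s**2 - 110 = -110 + s**2)
v(P(-13)) + k(106) = (-110 + 12**2) + (4 + 106)**2 = (-110 + 144) + 110**2 = 34 + 12100 = 12134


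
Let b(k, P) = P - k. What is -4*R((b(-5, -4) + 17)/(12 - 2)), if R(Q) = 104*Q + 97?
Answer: -5684/5 ≈ -1136.8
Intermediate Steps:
R(Q) = 97 + 104*Q
-4*R((b(-5, -4) + 17)/(12 - 2)) = -4*(97 + 104*(((-4 - 1*(-5)) + 17)/(12 - 2))) = -4*(97 + 104*(((-4 + 5) + 17)/10)) = -4*(97 + 104*((1 + 17)*(⅒))) = -4*(97 + 104*(18*(⅒))) = -4*(97 + 104*(9/5)) = -4*(97 + 936/5) = -4*1421/5 = -5684/5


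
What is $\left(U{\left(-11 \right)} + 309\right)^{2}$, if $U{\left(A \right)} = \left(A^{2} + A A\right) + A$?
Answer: $291600$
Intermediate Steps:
$U{\left(A \right)} = A + 2 A^{2}$ ($U{\left(A \right)} = \left(A^{2} + A^{2}\right) + A = 2 A^{2} + A = A + 2 A^{2}$)
$\left(U{\left(-11 \right)} + 309\right)^{2} = \left(- 11 \left(1 + 2 \left(-11\right)\right) + 309\right)^{2} = \left(- 11 \left(1 - 22\right) + 309\right)^{2} = \left(\left(-11\right) \left(-21\right) + 309\right)^{2} = \left(231 + 309\right)^{2} = 540^{2} = 291600$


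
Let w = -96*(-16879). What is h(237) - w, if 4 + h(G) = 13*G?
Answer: -1617307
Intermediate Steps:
h(G) = -4 + 13*G
w = 1620384
h(237) - w = (-4 + 13*237) - 1*1620384 = (-4 + 3081) - 1620384 = 3077 - 1620384 = -1617307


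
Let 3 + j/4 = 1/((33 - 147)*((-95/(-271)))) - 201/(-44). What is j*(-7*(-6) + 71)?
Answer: 41547049/59565 ≈ 697.51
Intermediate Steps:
j = 367673/59565 (j = -12 + 4*(1/((33 - 147)*((-95/(-271)))) - 201/(-44)) = -12 + 4*(1/((-114)*((-95*(-1/271)))) - 201*(-1/44)) = -12 + 4*(-1/(114*95/271) + 201/44) = -12 + 4*(-1/114*271/95 + 201/44) = -12 + 4*(-271/10830 + 201/44) = -12 + 4*(1082453/238260) = -12 + 1082453/59565 = 367673/59565 ≈ 6.1726)
j*(-7*(-6) + 71) = 367673*(-7*(-6) + 71)/59565 = 367673*(42 + 71)/59565 = (367673/59565)*113 = 41547049/59565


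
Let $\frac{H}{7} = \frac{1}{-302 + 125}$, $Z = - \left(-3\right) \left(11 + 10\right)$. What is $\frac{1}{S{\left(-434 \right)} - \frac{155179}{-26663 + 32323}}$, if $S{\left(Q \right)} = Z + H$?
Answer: $\frac{1001820}{35608357} \approx 0.028134$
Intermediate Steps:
$Z = 63$ ($Z = - \left(-3\right) 21 = \left(-1\right) \left(-63\right) = 63$)
$H = - \frac{7}{177}$ ($H = \frac{7}{-302 + 125} = \frac{7}{-177} = 7 \left(- \frac{1}{177}\right) = - \frac{7}{177} \approx -0.039548$)
$S{\left(Q \right)} = \frac{11144}{177}$ ($S{\left(Q \right)} = 63 - \frac{7}{177} = \frac{11144}{177}$)
$\frac{1}{S{\left(-434 \right)} - \frac{155179}{-26663 + 32323}} = \frac{1}{\frac{11144}{177} - \frac{155179}{-26663 + 32323}} = \frac{1}{\frac{11144}{177} - \frac{155179}{5660}} = \frac{1}{\frac{35608357}{1001820}} = \frac{1001820}{35608357}$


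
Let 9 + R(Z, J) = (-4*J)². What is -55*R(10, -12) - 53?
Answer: -126278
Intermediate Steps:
R(Z, J) = -9 + 16*J² (R(Z, J) = -9 + (-4*J)² = -9 + 16*J²)
-55*R(10, -12) - 53 = -55*(-9 + 16*(-12)²) - 53 = -55*(-9 + 16*144) - 53 = -55*(-9 + 2304) - 53 = -55*2295 - 53 = -126225 - 53 = -126278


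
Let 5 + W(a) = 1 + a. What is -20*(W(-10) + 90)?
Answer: -1520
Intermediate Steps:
W(a) = -4 + a (W(a) = -5 + (1 + a) = -4 + a)
-20*(W(-10) + 90) = -20*((-4 - 10) + 90) = -20*(-14 + 90) = -20*76 = -1520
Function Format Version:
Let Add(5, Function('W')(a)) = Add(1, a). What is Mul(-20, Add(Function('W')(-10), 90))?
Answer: -1520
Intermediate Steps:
Function('W')(a) = Add(-4, a) (Function('W')(a) = Add(-5, Add(1, a)) = Add(-4, a))
Mul(-20, Add(Function('W')(-10), 90)) = Mul(-20, Add(Add(-4, -10), 90)) = Mul(-20, Add(-14, 90)) = Mul(-20, 76) = -1520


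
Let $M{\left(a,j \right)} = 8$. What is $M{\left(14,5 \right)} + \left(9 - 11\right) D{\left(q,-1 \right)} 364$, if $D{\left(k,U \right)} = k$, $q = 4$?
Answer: $-2904$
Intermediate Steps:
$M{\left(14,5 \right)} + \left(9 - 11\right) D{\left(q,-1 \right)} 364 = 8 + \left(9 - 11\right) 4 \cdot 364 = 8 + \left(-2\right) 4 \cdot 364 = 8 - 2912 = -2904$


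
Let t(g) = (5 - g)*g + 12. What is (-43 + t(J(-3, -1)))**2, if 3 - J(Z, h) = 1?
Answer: 625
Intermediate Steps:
J(Z, h) = 2 (J(Z, h) = 3 - 1*1 = 3 - 1 = 2)
t(g) = 12 + g*(5 - g) (t(g) = g*(5 - g) + 12 = 12 + g*(5 - g))
(-43 + t(J(-3, -1)))**2 = (-43 + (12 - 1*2**2 + 5*2))**2 = (-43 + (12 - 1*4 + 10))**2 = (-43 + (12 - 4 + 10))**2 = (-43 + 18)**2 = (-25)**2 = 625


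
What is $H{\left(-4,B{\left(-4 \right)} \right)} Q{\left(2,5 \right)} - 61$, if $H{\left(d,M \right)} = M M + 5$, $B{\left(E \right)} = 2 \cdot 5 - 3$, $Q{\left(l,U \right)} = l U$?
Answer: $479$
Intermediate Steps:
$Q{\left(l,U \right)} = U l$
$B{\left(E \right)} = 7$ ($B{\left(E \right)} = 10 - 3 = 7$)
$H{\left(d,M \right)} = 5 + M^{2}$ ($H{\left(d,M \right)} = M^{2} + 5 = 5 + M^{2}$)
$H{\left(-4,B{\left(-4 \right)} \right)} Q{\left(2,5 \right)} - 61 = \left(5 + 7^{2}\right) 5 \cdot 2 - 61 = \left(5 + 49\right) 10 - 61 = 54 \cdot 10 - 61 = 540 - 61 = 479$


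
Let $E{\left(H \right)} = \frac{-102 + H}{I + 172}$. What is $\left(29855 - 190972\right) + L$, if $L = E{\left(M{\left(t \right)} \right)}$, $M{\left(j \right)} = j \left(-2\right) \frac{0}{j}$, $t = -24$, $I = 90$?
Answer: $- \frac{21106378}{131} \approx -1.6112 \cdot 10^{5}$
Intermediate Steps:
$M{\left(j \right)} = 0$ ($M{\left(j \right)} = - 2 j 0 = 0$)
$E{\left(H \right)} = - \frac{51}{131} + \frac{H}{262}$ ($E{\left(H \right)} = \frac{-102 + H}{90 + 172} = \frac{-102 + H}{262} = \left(-102 + H\right) \frac{1}{262} = - \frac{51}{131} + \frac{H}{262}$)
$L = - \frac{51}{131}$ ($L = - \frac{51}{131} + \frac{1}{262} \cdot 0 = - \frac{51}{131} + 0 = - \frac{51}{131} \approx -0.38931$)
$\left(29855 - 190972\right) + L = \left(29855 - 190972\right) - \frac{51}{131} = -161117 - \frac{51}{131} = - \frac{21106378}{131}$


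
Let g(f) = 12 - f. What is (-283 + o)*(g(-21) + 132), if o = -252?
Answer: -88275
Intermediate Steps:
(-283 + o)*(g(-21) + 132) = (-283 - 252)*((12 - 1*(-21)) + 132) = -535*((12 + 21) + 132) = -535*(33 + 132) = -535*165 = -88275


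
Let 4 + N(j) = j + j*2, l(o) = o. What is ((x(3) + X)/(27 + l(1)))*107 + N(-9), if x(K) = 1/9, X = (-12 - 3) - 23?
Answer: -44299/252 ≈ -175.79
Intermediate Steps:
N(j) = -4 + 3*j (N(j) = -4 + (j + j*2) = -4 + (j + 2*j) = -4 + 3*j)
X = -38 (X = -15 - 23 = -38)
x(K) = ⅑
((x(3) + X)/(27 + l(1)))*107 + N(-9) = ((⅑ - 38)/(27 + 1))*107 + (-4 + 3*(-9)) = -341/9/28*107 + (-4 - 27) = -341/9*1/28*107 - 31 = -341/252*107 - 31 = -36487/252 - 31 = -44299/252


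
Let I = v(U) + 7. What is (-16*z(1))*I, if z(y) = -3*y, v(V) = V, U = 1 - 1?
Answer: 336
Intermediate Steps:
U = 0
I = 7 (I = 0 + 7 = 7)
(-16*z(1))*I = -(-48)*7 = -16*(-3)*7 = 48*7 = 336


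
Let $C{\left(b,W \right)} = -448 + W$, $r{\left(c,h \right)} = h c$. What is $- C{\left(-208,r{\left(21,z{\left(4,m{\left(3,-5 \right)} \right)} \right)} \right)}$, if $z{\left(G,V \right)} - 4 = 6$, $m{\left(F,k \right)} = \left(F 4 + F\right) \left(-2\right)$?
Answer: $238$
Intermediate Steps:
$m{\left(F,k \right)} = - 10 F$ ($m{\left(F,k \right)} = \left(4 F + F\right) \left(-2\right) = 5 F \left(-2\right) = - 10 F$)
$z{\left(G,V \right)} = 10$ ($z{\left(G,V \right)} = 4 + 6 = 10$)
$r{\left(c,h \right)} = c h$
$- C{\left(-208,r{\left(21,z{\left(4,m{\left(3,-5 \right)} \right)} \right)} \right)} = - (-448 + 21 \cdot 10) = - (-448 + 210) = \left(-1\right) \left(-238\right) = 238$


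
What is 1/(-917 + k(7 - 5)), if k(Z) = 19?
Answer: -1/898 ≈ -0.0011136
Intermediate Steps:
1/(-917 + k(7 - 5)) = 1/(-917 + 19) = 1/(-898) = -1/898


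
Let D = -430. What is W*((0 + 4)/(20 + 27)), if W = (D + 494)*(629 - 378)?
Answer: 64256/47 ≈ 1367.1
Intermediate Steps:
W = 16064 (W = (-430 + 494)*(629 - 378) = 64*251 = 16064)
W*((0 + 4)/(20 + 27)) = 16064*((0 + 4)/(20 + 27)) = 16064*(4/47) = 64256/47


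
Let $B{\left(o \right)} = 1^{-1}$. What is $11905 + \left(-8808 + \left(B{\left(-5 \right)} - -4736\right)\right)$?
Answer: $7834$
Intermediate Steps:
$B{\left(o \right)} = 1$
$11905 + \left(-8808 + \left(B{\left(-5 \right)} - -4736\right)\right) = 11905 + \left(-8808 + \left(1 - -4736\right)\right) = 11905 + \left(-8808 + \left(1 + 4736\right)\right) = 11905 + \left(-8808 + 4737\right) = 11905 - 4071 = 7834$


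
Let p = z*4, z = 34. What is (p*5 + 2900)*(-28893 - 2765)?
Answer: -113335640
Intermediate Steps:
p = 136 (p = 34*4 = 136)
(p*5 + 2900)*(-28893 - 2765) = (136*5 + 2900)*(-28893 - 2765) = (680 + 2900)*(-31658) = 3580*(-31658) = -113335640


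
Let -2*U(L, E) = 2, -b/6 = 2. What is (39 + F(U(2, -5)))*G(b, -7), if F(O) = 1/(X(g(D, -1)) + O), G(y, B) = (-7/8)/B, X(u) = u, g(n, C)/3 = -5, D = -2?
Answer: 623/128 ≈ 4.8672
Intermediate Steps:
g(n, C) = -15 (g(n, C) = 3*(-5) = -15)
b = -12 (b = -6*2 = -12)
G(y, B) = -7/(8*B) (G(y, B) = (-7*⅛)/B = -7/(8*B))
U(L, E) = -1 (U(L, E) = -½*2 = -1)
F(O) = 1/(-15 + O)
(39 + F(U(2, -5)))*G(b, -7) = (39 + 1/(-15 - 1))*(-7/8/(-7)) = (39 + 1/(-16))*(-7/8*(-⅐)) = (39 - 1/16)*(⅛) = (623/16)*(⅛) = 623/128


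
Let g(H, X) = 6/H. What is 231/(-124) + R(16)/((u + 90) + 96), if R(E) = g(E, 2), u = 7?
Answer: -89073/47864 ≈ -1.8610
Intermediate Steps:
R(E) = 6/E
231/(-124) + R(16)/((u + 90) + 96) = 231/(-124) + (6/16)/((7 + 90) + 96) = 231*(-1/124) + (6*(1/16))/(97 + 96) = -231/124 + (3/8)/193 = -231/124 + (3/8)*(1/193) = -231/124 + 3/1544 = -89073/47864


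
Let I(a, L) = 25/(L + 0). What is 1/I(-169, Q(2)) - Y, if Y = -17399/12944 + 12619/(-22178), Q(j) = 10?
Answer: 1660110427/717680080 ≈ 2.3132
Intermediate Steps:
I(a, L) = 25/L
Y = -274607679/143536016 (Y = -17399*1/12944 + 12619*(-1/22178) = -17399/12944 - 12619/22178 = -274607679/143536016 ≈ -1.9132)
1/I(-169, Q(2)) - Y = 1/(25/10) - 1*(-274607679/143536016) = 1/(25*(1/10)) + 274607679/143536016 = 1/(5/2) + 274607679/143536016 = 2/5 + 274607679/143536016 = 1660110427/717680080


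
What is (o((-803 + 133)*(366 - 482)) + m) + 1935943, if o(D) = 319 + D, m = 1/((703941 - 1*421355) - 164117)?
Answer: 238594433559/118469 ≈ 2.0140e+6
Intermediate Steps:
m = 1/118469 (m = 1/((703941 - 421355) - 164117) = 1/(282586 - 164117) = 1/118469 ≈ 8.4410e-6)
(o((-803 + 133)*(366 - 482)) + m) + 1935943 = ((319 + (-803 + 133)*(366 - 482)) + 1/118469) + 1935943 = ((319 - 670*(-116)) + 1/118469) + 1935943 = ((319 + 77720) + 1/118469) + 1935943 = (78039 + 1/118469) + 1935943 = 9245202292/118469 + 1935943 = 238594433559/118469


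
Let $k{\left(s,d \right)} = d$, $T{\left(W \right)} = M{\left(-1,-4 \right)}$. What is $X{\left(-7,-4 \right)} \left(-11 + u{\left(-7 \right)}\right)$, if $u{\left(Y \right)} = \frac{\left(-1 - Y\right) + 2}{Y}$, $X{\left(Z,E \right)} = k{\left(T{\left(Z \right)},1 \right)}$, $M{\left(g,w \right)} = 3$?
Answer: $- \frac{85}{7} \approx -12.143$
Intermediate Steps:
$T{\left(W \right)} = 3$
$X{\left(Z,E \right)} = 1$
$u{\left(Y \right)} = \frac{1 - Y}{Y}$
$X{\left(-7,-4 \right)} \left(-11 + u{\left(-7 \right)}\right) = 1 \left(-11 + \frac{1 - -7}{-7}\right) = 1 \left(-11 - \frac{1 + 7}{7}\right) = 1 \left(-11 - \frac{8}{7}\right) = 1 \left(- \frac{85}{7}\right) = - \frac{85}{7}$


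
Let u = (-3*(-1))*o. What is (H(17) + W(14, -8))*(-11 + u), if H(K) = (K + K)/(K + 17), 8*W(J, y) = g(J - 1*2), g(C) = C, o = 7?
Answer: 25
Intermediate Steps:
W(J, y) = -¼ + J/8 (W(J, y) = (J - 1*2)/8 = (J - 2)/8 = (-2 + J)/8 = -¼ + J/8)
H(K) = 2*K/(17 + K) (H(K) = (2*K)/(17 + K) = 2*K/(17 + K))
u = 21 (u = -3*(-1)*7 = 3*7 = 21)
(H(17) + W(14, -8))*(-11 + u) = (2*17/(17 + 17) + (-¼ + (⅛)*14))*(-11 + 21) = (2*17/34 + (-¼ + 7/4))*10 = (2*17*(1/34) + 3/2)*10 = (1 + 3/2)*10 = (5/2)*10 = 25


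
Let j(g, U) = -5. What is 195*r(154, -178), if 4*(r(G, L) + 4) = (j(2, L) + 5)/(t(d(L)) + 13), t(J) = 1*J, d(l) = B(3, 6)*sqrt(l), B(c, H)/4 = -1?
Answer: -780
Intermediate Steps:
B(c, H) = -4 (B(c, H) = 4*(-1) = -4)
d(l) = -4*sqrt(l)
t(J) = J
r(G, L) = -4 (r(G, L) = -4 + ((-5 + 5)/(-4*sqrt(L) + 13))/4 = -4 + (0/(13 - 4*sqrt(L)))/4 = -4 + (1/4)*0 = -4 + 0 = -4)
195*r(154, -178) = 195*(-4) = -780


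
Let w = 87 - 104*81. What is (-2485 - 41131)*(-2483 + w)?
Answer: 471925120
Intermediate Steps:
w = -8337 (w = 87 - 8424 = -8337)
(-2485 - 41131)*(-2483 + w) = (-2485 - 41131)*(-2483 - 8337) = -43616*(-10820) = 471925120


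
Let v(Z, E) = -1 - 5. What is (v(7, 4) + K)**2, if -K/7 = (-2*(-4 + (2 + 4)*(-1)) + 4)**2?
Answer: 16305444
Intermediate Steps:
v(Z, E) = -6
K = -4032 (K = -7*(-2*(-4 + (2 + 4)*(-1)) + 4)**2 = -7*(-2*(-4 + 6*(-1)) + 4)**2 = -7*(-2*(-4 - 6) + 4)**2 = -7*(-2*(-10) + 4)**2 = -7*(20 + 4)**2 = -7*24**2 = -7*576 = -4032)
(v(7, 4) + K)**2 = (-6 - 4032)**2 = (-4038)**2 = 16305444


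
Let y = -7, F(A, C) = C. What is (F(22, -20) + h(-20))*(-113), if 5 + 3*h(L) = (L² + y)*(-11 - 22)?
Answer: 1472842/3 ≈ 4.9095e+5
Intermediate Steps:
h(L) = 226/3 - 11*L² (h(L) = -5/3 + ((L² - 7)*(-11 - 22))/3 = -5/3 + ((-7 + L²)*(-33))/3 = -5/3 + (231 - 33*L²)/3 = -5/3 + (77 - 11*L²) = 226/3 - 11*L²)
(F(22, -20) + h(-20))*(-113) = (-20 + (226/3 - 11*(-20)²))*(-113) = (-20 + (226/3 - 11*400))*(-113) = (-20 + (226/3 - 4400))*(-113) = (-20 - 12974/3)*(-113) = -13034/3*(-113) = 1472842/3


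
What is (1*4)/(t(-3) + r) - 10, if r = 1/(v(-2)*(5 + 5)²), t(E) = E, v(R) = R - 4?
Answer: -20410/1801 ≈ -11.333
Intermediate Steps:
v(R) = -4 + R
r = -1/600 (r = 1/((-4 - 2)*(5 + 5)²) = 1/(-6*10²) = 1/(-6*100) = 1/(-600) = -1/600 ≈ -0.0016667)
(1*4)/(t(-3) + r) - 10 = (1*4)/(-3 - 1/600) - 10 = 4/(-1801/600) - 10 = 4*(-600/1801) - 10 = -2400/1801 - 10 = -20410/1801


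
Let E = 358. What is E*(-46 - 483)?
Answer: -189382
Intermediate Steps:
E*(-46 - 483) = 358*(-46 - 483) = 358*(-529) = -189382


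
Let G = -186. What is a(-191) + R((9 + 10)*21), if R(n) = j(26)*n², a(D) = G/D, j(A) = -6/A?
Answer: -91219755/2483 ≈ -36738.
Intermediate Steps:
a(D) = -186/D
R(n) = -3*n²/13 (R(n) = (-6/26)*n² = (-6*1/26)*n² = -3*n²/13)
a(-191) + R((9 + 10)*21) = -186/(-191) - 3*441*(9 + 10)²/13 = -186*(-1/191) - 3*(19*21)²/13 = 186/191 - 3/13*399² = 186/191 - 3/13*159201 = 186/191 - 477603/13 = -91219755/2483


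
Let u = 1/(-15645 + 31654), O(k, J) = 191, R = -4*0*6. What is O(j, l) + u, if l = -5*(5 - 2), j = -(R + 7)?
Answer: 3057720/16009 ≈ 191.00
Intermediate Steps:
R = 0 (R = 0*6 = 0)
j = -7 (j = -(0 + 7) = -1*7 = -7)
l = -15 (l = -5*3 = -15)
u = 1/16009 ≈ 6.2465e-5
O(j, l) + u = 191 + 1/16009 = 3057720/16009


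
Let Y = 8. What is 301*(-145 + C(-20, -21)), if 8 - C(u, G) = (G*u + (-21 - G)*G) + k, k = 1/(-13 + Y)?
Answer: -837984/5 ≈ -1.6760e+5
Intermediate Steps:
k = -⅕ (k = 1/(-13 + 8) = 1/(-5) = -⅕ ≈ -0.20000)
C(u, G) = 41/5 - G*u - G*(-21 - G) (C(u, G) = 8 - ((G*u + (-21 - G)*G) - ⅕) = 8 - ((G*u + G*(-21 - G)) - ⅕) = 8 - (-⅕ + G*u + G*(-21 - G)) = 8 + (⅕ - G*u - G*(-21 - G)) = 41/5 - G*u - G*(-21 - G))
301*(-145 + C(-20, -21)) = 301*(-145 + (41/5 + (-21)² + 21*(-21) - 1*(-21)*(-20))) = 301*(-145 + (41/5 + 441 - 441 - 420)) = 301*(-145 - 2059/5) = 301*(-2784/5) = -837984/5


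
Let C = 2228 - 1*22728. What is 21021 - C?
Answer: 41521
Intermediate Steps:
C = -20500 (C = 2228 - 22728 = -20500)
21021 - C = 21021 - 1*(-20500) = 21021 + 20500 = 41521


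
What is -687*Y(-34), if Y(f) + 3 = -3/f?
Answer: 68013/34 ≈ 2000.4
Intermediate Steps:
Y(f) = -3 - 3/f
-687*Y(-34) = -687*(-3 - 3/(-34)) = -687*(-3 - 3*(-1/34)) = -687*(-3 + 3/34) = -687*(-99/34) = 68013/34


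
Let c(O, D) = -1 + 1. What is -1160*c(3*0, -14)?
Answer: 0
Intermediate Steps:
c(O, D) = 0
-1160*c(3*0, -14) = -1160*0 = 0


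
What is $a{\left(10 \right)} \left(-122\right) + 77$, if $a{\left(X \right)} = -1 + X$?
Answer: $-1021$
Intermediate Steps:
$a{\left(10 \right)} \left(-122\right) + 77 = \left(-1 + 10\right) \left(-122\right) + 77 = 9 \left(-122\right) + 77 = -1098 + 77 = -1021$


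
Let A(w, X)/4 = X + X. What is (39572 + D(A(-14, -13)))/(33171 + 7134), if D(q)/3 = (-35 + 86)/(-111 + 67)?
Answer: 348203/354684 ≈ 0.98173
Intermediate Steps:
A(w, X) = 8*X (A(w, X) = 4*(X + X) = 4*(2*X) = 8*X)
D(q) = -153/44 (D(q) = 3*((-35 + 86)/(-111 + 67)) = 3*(51/(-44)) = 3*(51*(-1/44)) = 3*(-51/44) = -153/44)
(39572 + D(A(-14, -13)))/(33171 + 7134) = (39572 - 153/44)/(33171 + 7134) = (1741015/44)/40305 = (1741015/44)*(1/40305) = 348203/354684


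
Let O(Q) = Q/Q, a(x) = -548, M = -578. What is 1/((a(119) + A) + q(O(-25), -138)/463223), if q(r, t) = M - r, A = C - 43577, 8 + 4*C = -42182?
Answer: -926446/50651120093 ≈ -1.8291e-5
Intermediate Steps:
C = -21095/2 (C = -2 + (1/4)*(-42182) = -2 - 21091/2 = -21095/2 ≈ -10548.)
O(Q) = 1
A = -108249/2 (A = -21095/2 - 43577 = -108249/2 ≈ -54125.)
q(r, t) = -578 - r
1/((a(119) + A) + q(O(-25), -138)/463223) = 1/((-548 - 108249/2) + (-578 - 1*1)/463223) = 1/(-109345/2 + (-578 - 1)*(1/463223)) = 1/(-109345/2 - 579*1/463223) = 1/(-109345/2 - 579/463223) = 1/(-50651120093/926446) = -926446/50651120093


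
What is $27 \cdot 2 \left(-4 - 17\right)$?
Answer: $-1134$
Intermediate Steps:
$27 \cdot 2 \left(-4 - 17\right) = 54 \left(-4 - 17\right) = 54 \left(-21\right) = -1134$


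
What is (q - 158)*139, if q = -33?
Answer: -26549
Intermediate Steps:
(q - 158)*139 = (-33 - 158)*139 = -191*139 = -26549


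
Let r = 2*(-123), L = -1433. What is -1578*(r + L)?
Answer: 2649462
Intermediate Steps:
r = -246
-1578*(r + L) = -1578*(-246 - 1433) = -1578*(-1679) = 2649462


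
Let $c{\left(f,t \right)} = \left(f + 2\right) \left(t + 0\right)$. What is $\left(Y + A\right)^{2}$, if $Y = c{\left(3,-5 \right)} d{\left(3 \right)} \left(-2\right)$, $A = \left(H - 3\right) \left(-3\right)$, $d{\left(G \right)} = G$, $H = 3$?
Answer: $22500$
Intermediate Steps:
$A = 0$ ($A = \left(3 - 3\right) \left(-3\right) = 0 \left(-3\right) = 0$)
$c{\left(f,t \right)} = t \left(2 + f\right)$ ($c{\left(f,t \right)} = \left(2 + f\right) t = t \left(2 + f\right)$)
$Y = 150$ ($Y = - 5 \left(2 + 3\right) 3 \left(-2\right) = \left(-5\right) 5 \cdot 3 \left(-2\right) = \left(-25\right) 3 \left(-2\right) = \left(-75\right) \left(-2\right) = 150$)
$\left(Y + A\right)^{2} = \left(150 + 0\right)^{2} = 150^{2} = 22500$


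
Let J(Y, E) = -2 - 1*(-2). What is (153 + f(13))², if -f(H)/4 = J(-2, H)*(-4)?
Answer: 23409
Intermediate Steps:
J(Y, E) = 0 (J(Y, E) = -2 + 2 = 0)
f(H) = 0 (f(H) = -0*(-4) = -4*0 = 0)
(153 + f(13))² = (153 + 0)² = 153² = 23409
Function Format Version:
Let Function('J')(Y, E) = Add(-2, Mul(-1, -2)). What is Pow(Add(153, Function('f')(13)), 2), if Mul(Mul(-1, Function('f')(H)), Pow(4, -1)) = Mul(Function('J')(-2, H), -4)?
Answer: 23409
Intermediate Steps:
Function('J')(Y, E) = 0 (Function('J')(Y, E) = Add(-2, 2) = 0)
Function('f')(H) = 0 (Function('f')(H) = Mul(-4, Mul(0, -4)) = Mul(-4, 0) = 0)
Pow(Add(153, Function('f')(13)), 2) = Pow(Add(153, 0), 2) = Pow(153, 2) = 23409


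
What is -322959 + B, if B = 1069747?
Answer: 746788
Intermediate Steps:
-322959 + B = -322959 + 1069747 = 746788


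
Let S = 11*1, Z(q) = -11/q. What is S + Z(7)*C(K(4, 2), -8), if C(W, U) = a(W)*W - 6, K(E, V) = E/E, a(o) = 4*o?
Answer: 99/7 ≈ 14.143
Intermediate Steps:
K(E, V) = 1
C(W, U) = -6 + 4*W² (C(W, U) = (4*W)*W - 6 = 4*W² - 6 = -6 + 4*W²)
S = 11
S + Z(7)*C(K(4, 2), -8) = 11 + (-11/7)*(-6 + 4*1²) = 11 + (-11*⅐)*(-6 + 4*1) = 11 - 11*(-6 + 4)/7 = 11 - 11/7*(-2) = 11 + 22/7 = 99/7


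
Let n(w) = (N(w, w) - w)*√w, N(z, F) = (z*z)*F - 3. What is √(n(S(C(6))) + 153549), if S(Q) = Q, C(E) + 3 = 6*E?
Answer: 3*√(17061 + 3989*√33) ≈ 599.82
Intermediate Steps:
N(z, F) = -3 + F*z² (N(z, F) = z²*F - 3 = F*z² - 3 = -3 + F*z²)
C(E) = -3 + 6*E
n(w) = √w*(-3 + w³ - w) (n(w) = ((-3 + w*w²) - w)*√w = ((-3 + w³) - w)*√w = (-3 + w³ - w)*√w = √w*(-3 + w³ - w))
√(n(S(C(6))) + 153549) = √(√(-3 + 6*6)*(-3 + (-3 + 6*6)³ - (-3 + 6*6)) + 153549) = √(√(-3 + 36)*(-3 + (-3 + 36)³ - (-3 + 36)) + 153549) = √(√33*(-3 + 33³ - 1*33) + 153549) = √(√33*(-3 + 35937 - 33) + 153549) = √(√33*35901 + 153549) = √(35901*√33 + 153549) = √(153549 + 35901*√33)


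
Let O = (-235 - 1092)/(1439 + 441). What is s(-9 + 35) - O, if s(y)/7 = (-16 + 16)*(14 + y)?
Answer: 1327/1880 ≈ 0.70585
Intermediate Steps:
O = -1327/1880 ≈ -0.70585
s(y) = 0 (s(y) = 7*((-16 + 16)*(14 + y)) = 7*(0*(14 + y)) = 7*0 = 0)
s(-9 + 35) - O = 0 - 1*(-1327/1880) = 0 + 1327/1880 = 1327/1880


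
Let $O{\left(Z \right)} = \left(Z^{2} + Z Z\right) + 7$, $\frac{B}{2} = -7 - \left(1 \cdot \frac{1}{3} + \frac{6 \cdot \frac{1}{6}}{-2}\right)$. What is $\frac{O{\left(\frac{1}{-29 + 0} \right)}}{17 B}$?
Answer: $- \frac{17667}{586177} \approx -0.030139$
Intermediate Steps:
$B = - \frac{41}{3}$ ($B = 2 \left(-7 - \left(1 \cdot \frac{1}{3} + \frac{6 \cdot \frac{1}{6}}{-2}\right)\right) = 2 \left(-7 - \left(1 \cdot \frac{1}{3} + 6 \cdot \frac{1}{6} \left(- \frac{1}{2}\right)\right)\right) = 2 \left(-7 - \left(\frac{1}{3} + 1 \left(- \frac{1}{2}\right)\right)\right) = 2 \left(-7 - \left(\frac{1}{3} - \frac{1}{2}\right)\right) = 2 \left(-7 - - \frac{1}{6}\right) = 2 \left(-7 + \frac{1}{6}\right) = 2 \left(- \frac{41}{6}\right) = - \frac{41}{3} \approx -13.667$)
$O{\left(Z \right)} = 7 + 2 Z^{2}$ ($O{\left(Z \right)} = \left(Z^{2} + Z^{2}\right) + 7 = 2 Z^{2} + 7 = 7 + 2 Z^{2}$)
$\frac{O{\left(\frac{1}{-29 + 0} \right)}}{17 B} = \frac{7 + 2 \left(\frac{1}{-29 + 0}\right)^{2}}{17 \left(- \frac{41}{3}\right)} = \frac{7 + 2 \left(\frac{1}{-29}\right)^{2}}{- \frac{697}{3}} = \left(7 + 2 \left(- \frac{1}{29}\right)^{2}\right) \left(- \frac{3}{697}\right) = \left(7 + 2 \cdot \frac{1}{841}\right) \left(- \frac{3}{697}\right) = \left(7 + \frac{2}{841}\right) \left(- \frac{3}{697}\right) = \frac{5889}{841} \left(- \frac{3}{697}\right) = - \frac{17667}{586177}$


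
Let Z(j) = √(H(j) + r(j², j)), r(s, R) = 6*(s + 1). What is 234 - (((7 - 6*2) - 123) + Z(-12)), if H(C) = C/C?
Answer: 362 - √871 ≈ 332.49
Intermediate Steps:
H(C) = 1
r(s, R) = 6 + 6*s (r(s, R) = 6*(1 + s) = 6 + 6*s)
Z(j) = √(7 + 6*j²) (Z(j) = √(1 + (6 + 6*j²)) = √(7 + 6*j²))
234 - (((7 - 6*2) - 123) + Z(-12)) = 234 - (((7 - 6*2) - 123) + √(7 + 6*(-12)²)) = 234 - (((7 - 12) - 123) + √(7 + 6*144)) = 234 - ((-5 - 123) + √(7 + 864)) = 234 - (-128 + √871) = 234 + (128 - √871) = 362 - √871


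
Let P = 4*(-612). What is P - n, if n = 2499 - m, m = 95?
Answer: -4852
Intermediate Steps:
n = 2404 (n = 2499 - 1*95 = 2499 - 95 = 2404)
P = -2448
P - n = -2448 - 1*2404 = -2448 - 2404 = -4852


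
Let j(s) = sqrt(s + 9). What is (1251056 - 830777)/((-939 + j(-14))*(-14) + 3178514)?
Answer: 22356461219/169778225943 + 980651*I*sqrt(5)/1697782259430 ≈ 0.13168 + 1.2916e-6*I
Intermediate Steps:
j(s) = sqrt(9 + s)
(1251056 - 830777)/((-939 + j(-14))*(-14) + 3178514) = (1251056 - 830777)/((-939 + sqrt(9 - 14))*(-14) + 3178514) = 420279/((-939 + sqrt(-5))*(-14) + 3178514) = 420279/((-939 + I*sqrt(5))*(-14) + 3178514) = 420279/((13146 - 14*I*sqrt(5)) + 3178514) = 420279/(3191660 - 14*I*sqrt(5))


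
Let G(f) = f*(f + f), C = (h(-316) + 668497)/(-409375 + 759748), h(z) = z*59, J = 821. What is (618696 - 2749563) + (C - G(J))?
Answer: -1218929148124/350373 ≈ -3.4789e+6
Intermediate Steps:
h(z) = 59*z
C = 649853/350373 (C = (59*(-316) + 668497)/(-409375 + 759748) = (-18644 + 668497)/350373 = 649853*(1/350373) = 649853/350373 ≈ 1.8547)
G(f) = 2*f² (G(f) = f*(2*f) = 2*f²)
(618696 - 2749563) + (C - G(J)) = (618696 - 2749563) + (649853/350373 - 2*821²) = -2130867 + (649853/350373 - 2*674041) = -2130867 + (649853/350373 - 1*1348082) = -2130867 + (649853/350373 - 1348082) = -2130867 - 472330884733/350373 = -1218929148124/350373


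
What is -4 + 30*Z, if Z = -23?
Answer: -694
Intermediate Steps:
-4 + 30*Z = -4 + 30*(-23) = -4 - 690 = -694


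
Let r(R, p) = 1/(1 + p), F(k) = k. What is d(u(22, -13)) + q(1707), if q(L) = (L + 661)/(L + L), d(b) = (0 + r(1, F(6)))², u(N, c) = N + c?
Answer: 59723/83643 ≈ 0.71402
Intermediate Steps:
d(b) = 1/49 (d(b) = (0 + 1/(1 + 6))² = (0 + 1/7)² = (0 + ⅐)² = (⅐)² = 1/49)
q(L) = (661 + L)/(2*L) (q(L) = (661 + L)/((2*L)) = (661 + L)*(1/(2*L)) = (661 + L)/(2*L))
d(u(22, -13)) + q(1707) = 1/49 + (½)*(661 + 1707)/1707 = 1/49 + (½)*(1/1707)*2368 = 1/49 + 1184/1707 = 59723/83643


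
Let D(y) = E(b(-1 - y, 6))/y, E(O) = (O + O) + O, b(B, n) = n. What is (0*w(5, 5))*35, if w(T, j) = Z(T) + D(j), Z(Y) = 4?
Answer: 0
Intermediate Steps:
E(O) = 3*O (E(O) = 2*O + O = 3*O)
D(y) = 18/y (D(y) = (3*6)/y = 18/y)
w(T, j) = 4 + 18/j
(0*w(5, 5))*35 = (0*(4 + 18/5))*35 = (0*(38/5))*35 = 0*35 = 0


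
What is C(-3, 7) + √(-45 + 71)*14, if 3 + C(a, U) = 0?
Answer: -3 + 14*√26 ≈ 68.386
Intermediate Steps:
C(a, U) = -3 (C(a, U) = -3 + 0 = -3)
C(-3, 7) + √(-45 + 71)*14 = -3 + √(-45 + 71)*14 = -3 + √26*14 = -3 + 14*√26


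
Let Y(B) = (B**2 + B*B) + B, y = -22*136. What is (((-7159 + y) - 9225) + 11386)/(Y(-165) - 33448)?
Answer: -7990/20837 ≈ -0.38345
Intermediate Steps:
y = -2992
Y(B) = B + 2*B**2 (Y(B) = (B**2 + B**2) + B = 2*B**2 + B = B + 2*B**2)
(((-7159 + y) - 9225) + 11386)/(Y(-165) - 33448) = (((-7159 - 2992) - 9225) + 11386)/(-165*(1 + 2*(-165)) - 33448) = ((-10151 - 9225) + 11386)/(-165*(1 - 330) - 33448) = (-19376 + 11386)/(-165*(-329) - 33448) = -7990/(54285 - 33448) = -7990/20837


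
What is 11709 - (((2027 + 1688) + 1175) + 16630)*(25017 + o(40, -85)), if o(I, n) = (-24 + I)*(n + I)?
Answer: -522859731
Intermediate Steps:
o(I, n) = (-24 + I)*(I + n)
11709 - (((2027 + 1688) + 1175) + 16630)*(25017 + o(40, -85)) = 11709 - (((2027 + 1688) + 1175) + 16630)*(25017 + (40**2 - 24*40 - 24*(-85) + 40*(-85))) = 11709 - ((3715 + 1175) + 16630)*(25017 + (1600 - 960 + 2040 - 3400)) = 11709 - (4890 + 16630)*(25017 - 720) = 11709 - 21520*24297 = 11709 - 1*522871440 = 11709 - 522871440 = -522859731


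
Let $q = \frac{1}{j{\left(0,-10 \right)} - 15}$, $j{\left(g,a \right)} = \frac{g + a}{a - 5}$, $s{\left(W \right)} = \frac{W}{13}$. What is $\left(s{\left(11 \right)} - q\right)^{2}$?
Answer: $\frac{262144}{312481} \approx 0.83891$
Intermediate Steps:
$s{\left(W \right)} = \frac{W}{13}$ ($s{\left(W \right)} = W \frac{1}{13} = \frac{W}{13}$)
$j{\left(g,a \right)} = \frac{a + g}{-5 + a}$
$q = - \frac{3}{43}$ ($q = \frac{1}{\frac{-10 + 0}{-5 - 10} - 15} = \frac{1}{\frac{1}{-15} \left(-10\right) - 15} = \frac{1}{\left(- \frac{1}{15}\right) \left(-10\right) - 15} = \frac{1}{\frac{2}{3} - 15} = \frac{1}{- \frac{43}{3}} = - \frac{3}{43} \approx -0.069767$)
$\left(s{\left(11 \right)} - q\right)^{2} = \left(\frac{1}{13} \cdot 11 - - \frac{3}{43}\right)^{2} = \left(\frac{11}{13} + \frac{3}{43}\right)^{2} = \left(\frac{512}{559}\right)^{2} = \frac{262144}{312481}$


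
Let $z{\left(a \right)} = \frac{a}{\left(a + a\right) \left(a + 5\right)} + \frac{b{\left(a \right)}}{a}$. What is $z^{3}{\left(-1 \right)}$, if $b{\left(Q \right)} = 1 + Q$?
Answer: $\frac{1}{512} \approx 0.0019531$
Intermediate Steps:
$z{\left(a \right)} = \frac{1}{2 \left(5 + a\right)} + \frac{1 + a}{a}$ ($z{\left(a \right)} = \frac{a}{\left(a + a\right) \left(a + 5\right)} + \frac{1 + a}{a} = \frac{a}{2 a \left(5 + a\right)} + \frac{1 + a}{a} = a \frac{1}{2 a \left(5 + a\right)} + \frac{1 + a}{a} = \frac{1}{2 \left(5 + a\right)} + \frac{1 + a}{a}$)
$z^{3}{\left(-1 \right)} = \left(\frac{5 + \left(-1\right)^{2} + \frac{13}{2} \left(-1\right)}{\left(-1\right) \left(5 - 1\right)}\right)^{3} = \left(- \frac{5 + 1 - \frac{13}{2}}{4}\right)^{3} = \left(\left(-1\right) \frac{1}{4} \left(- \frac{1}{2}\right)\right)^{3} = \left(\frac{1}{8}\right)^{3} = \frac{1}{512}$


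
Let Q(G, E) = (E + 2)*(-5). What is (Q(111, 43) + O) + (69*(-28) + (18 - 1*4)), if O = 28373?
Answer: 26230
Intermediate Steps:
Q(G, E) = -10 - 5*E (Q(G, E) = (2 + E)*(-5) = -10 - 5*E)
(Q(111, 43) + O) + (69*(-28) + (18 - 1*4)) = ((-10 - 5*43) + 28373) + (69*(-28) + (18 - 1*4)) = ((-10 - 215) + 28373) + (-1932 + (18 - 4)) = (-225 + 28373) + (-1932 + 14) = 28148 - 1918 = 26230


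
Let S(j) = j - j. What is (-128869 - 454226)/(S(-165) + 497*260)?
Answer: -116619/25844 ≈ -4.5124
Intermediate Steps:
S(j) = 0
(-128869 - 454226)/(S(-165) + 497*260) = (-128869 - 454226)/(0 + 497*260) = -583095/(0 + 129220) = -583095/129220 = -583095*1/129220 = -116619/25844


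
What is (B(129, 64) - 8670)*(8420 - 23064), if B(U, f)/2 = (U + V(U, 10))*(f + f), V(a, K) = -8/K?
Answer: -1768204424/5 ≈ -3.5364e+8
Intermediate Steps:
B(U, f) = 4*f*(-⅘ + U) (B(U, f) = 2*((U - 8/10)*(f + f)) = 2*((U - 8*⅒)*(2*f)) = 2*((U - ⅘)*(2*f)) = 2*((-⅘ + U)*(2*f)) = 2*(2*f*(-⅘ + U)) = 4*f*(-⅘ + U))
(B(129, 64) - 8670)*(8420 - 23064) = ((⅘)*64*(-4 + 5*129) - 8670)*(8420 - 23064) = ((⅘)*64*(-4 + 645) - 8670)*(-14644) = ((⅘)*64*641 - 8670)*(-14644) = (164096/5 - 8670)*(-14644) = (120746/5)*(-14644) = -1768204424/5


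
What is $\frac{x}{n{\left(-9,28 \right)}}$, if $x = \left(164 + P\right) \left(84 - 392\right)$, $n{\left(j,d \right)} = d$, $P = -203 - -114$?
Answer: $-825$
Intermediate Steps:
$P = -89$ ($P = -203 + 114 = -89$)
$x = -23100$ ($x = \left(164 - 89\right) \left(84 - 392\right) = 75 \left(-308\right) = -23100$)
$\frac{x}{n{\left(-9,28 \right)}} = - \frac{23100}{28} = \left(-23100\right) \frac{1}{28} = -825$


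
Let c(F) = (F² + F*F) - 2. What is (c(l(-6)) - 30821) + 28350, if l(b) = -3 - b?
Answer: -2455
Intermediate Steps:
c(F) = -2 + 2*F² (c(F) = (F² + F²) - 2 = 2*F² - 2 = -2 + 2*F²)
(c(l(-6)) - 30821) + 28350 = ((-2 + 2*(-3 - 1*(-6))²) - 30821) + 28350 = ((-2 + 2*(-3 + 6)²) - 30821) + 28350 = ((-2 + 2*3²) - 30821) + 28350 = ((-2 + 2*9) - 30821) + 28350 = ((-2 + 18) - 30821) + 28350 = (16 - 30821) + 28350 = -30805 + 28350 = -2455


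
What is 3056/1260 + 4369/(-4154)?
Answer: 1797421/1308510 ≈ 1.3736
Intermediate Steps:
3056/1260 + 4369/(-4154) = 3056*(1/1260) + 4369*(-1/4154) = 764/315 - 4369/4154 = 1797421/1308510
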